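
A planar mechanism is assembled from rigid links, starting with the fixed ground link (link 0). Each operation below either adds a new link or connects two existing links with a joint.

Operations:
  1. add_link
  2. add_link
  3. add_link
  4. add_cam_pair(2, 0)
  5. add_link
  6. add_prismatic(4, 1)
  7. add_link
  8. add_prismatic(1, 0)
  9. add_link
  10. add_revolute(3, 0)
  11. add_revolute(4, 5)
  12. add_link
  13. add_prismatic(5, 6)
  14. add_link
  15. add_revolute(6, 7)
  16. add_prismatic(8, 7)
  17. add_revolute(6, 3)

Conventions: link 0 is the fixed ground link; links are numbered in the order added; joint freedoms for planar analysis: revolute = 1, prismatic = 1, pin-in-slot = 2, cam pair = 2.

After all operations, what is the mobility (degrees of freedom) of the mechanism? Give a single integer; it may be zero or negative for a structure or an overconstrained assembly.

ground; <1,0,0>
#1 <2,0,0>
#2 <3,0,0>
#3 <4,0,0>
C:2↔0 J2 <4,0,1>
#4 <5,0,1>
P:4↔1 J1 <5,1,1>
#5 <6,1,1>
P:1↔0 J1 <6,2,1>
#6 <7,2,1>
R:3↔0 J1 <7,3,1>
R:4↔5 J1 <7,4,1>
#7 <8,4,1>
P:5↔6 J1 <8,5,1>
#8 <9,5,1>
R:6↔7 J1 <9,6,1>
P:8↔7 J1 <9,7,1>
R:6↔3 J1 <9,8,1>
3×8 − 2×8 − 1×1 = 7

M = 7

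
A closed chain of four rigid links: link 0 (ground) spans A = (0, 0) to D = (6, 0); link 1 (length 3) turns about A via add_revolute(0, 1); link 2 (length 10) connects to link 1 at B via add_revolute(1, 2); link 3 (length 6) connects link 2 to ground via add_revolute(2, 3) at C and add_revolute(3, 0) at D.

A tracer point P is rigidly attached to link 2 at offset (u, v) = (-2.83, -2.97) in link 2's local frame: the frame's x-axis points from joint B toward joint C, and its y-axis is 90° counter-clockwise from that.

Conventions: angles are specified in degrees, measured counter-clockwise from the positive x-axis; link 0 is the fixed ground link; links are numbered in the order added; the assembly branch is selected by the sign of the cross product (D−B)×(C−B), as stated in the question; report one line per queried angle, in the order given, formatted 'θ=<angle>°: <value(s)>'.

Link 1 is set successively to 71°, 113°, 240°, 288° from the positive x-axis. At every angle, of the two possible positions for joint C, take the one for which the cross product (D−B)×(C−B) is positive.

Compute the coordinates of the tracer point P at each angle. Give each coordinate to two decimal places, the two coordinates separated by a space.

A=(0,0), D=(6.00,0)
θ=71°: B = A + 3.00·(cos71°, sin71°) = (0.9767, 2.8366)
θ=71°: |BD| = 5.7688
θ=71°: circle(B,10.00) ∩ circle(D,6.00): a=8.4315, h=5.3768
θ=71°:   candidates: C₊=(10.9623,3.3727) cross=31.018; C₋=(5.6747,-5.9912) cross=-31.018
θ=71°:   branch + wants cross > 0 → take C=(10.9623,3.3727) (cross=31.018)
θ=71°: ex = (C−B)/|BC| = (0.9986,0.0536); ey = (-0.0536,0.9986)
θ=71°: P = B + -2.83·ex + -2.97·ey = (-1.6900,-0.2809)
θ=113°: B = A + 3.00·(cos113°, sin113°) = (-1.1722, 2.7615)
θ=113°: |BD| = 7.6855
θ=113°: circle(B,10.00) ∩ circle(D,6.00): a=8.0064, h=5.9914
θ=113°:   candidates: C₊=(8.4524,5.4759) cross=46.047; C₋=(4.1467,-5.7066) cross=-46.047
θ=113°:   branch + wants cross > 0 → take C=(8.4524,5.4759) (cross=46.047)
θ=113°: ex = (C−B)/|BC| = (0.9625,0.2714); ey = (-0.2714,0.9625)
θ=113°: P = B + -2.83·ex + -2.97·ey = (-3.0898,-0.8652)
θ=240°: B = A + 3.00·(cos240°, sin240°) = (-1.5000, -2.5981)
θ=240°: |BD| = 7.9373
θ=240°: circle(B,10.00) ∩ circle(D,6.00): a=8.0002, h=5.9997
θ=240°:   candidates: C₊=(4.0957,5.6898) cross=47.621; C₋=(8.0234,-5.6485) cross=-47.621
θ=240°:   branch + wants cross > 0 → take C=(4.0957,5.6898) (cross=47.621)
θ=240°: ex = (C−B)/|BC| = (0.5596,0.8288); ey = (-0.8288,0.5596)
θ=240°: P = B + -2.83·ex + -2.97·ey = (-0.6221,-6.6055)
θ=288°: B = A + 3.00·(cos288°, sin288°) = (0.9271, -2.8532)
θ=288°: |BD| = 5.8203
θ=288°: circle(B,10.00) ∩ circle(D,6.00): a=8.4082, h=5.4132
θ=288°:   candidates: C₊=(5.6020,5.9868) cross=31.506; C₋=(10.9093,-3.4495) cross=-31.506
θ=288°:   branch + wants cross > 0 → take C=(5.6020,5.9868) (cross=31.506)
θ=288°: ex = (C−B)/|BC| = (0.4675,0.8840); ey = (-0.8840,0.4675)
θ=288°: P = B + -2.83·ex + -2.97·ey = (2.2295,-6.7433)

θ=71°: -1.69 -0.28
θ=113°: -3.09 -0.87
θ=240°: -0.62 -6.61
θ=288°: 2.23 -6.74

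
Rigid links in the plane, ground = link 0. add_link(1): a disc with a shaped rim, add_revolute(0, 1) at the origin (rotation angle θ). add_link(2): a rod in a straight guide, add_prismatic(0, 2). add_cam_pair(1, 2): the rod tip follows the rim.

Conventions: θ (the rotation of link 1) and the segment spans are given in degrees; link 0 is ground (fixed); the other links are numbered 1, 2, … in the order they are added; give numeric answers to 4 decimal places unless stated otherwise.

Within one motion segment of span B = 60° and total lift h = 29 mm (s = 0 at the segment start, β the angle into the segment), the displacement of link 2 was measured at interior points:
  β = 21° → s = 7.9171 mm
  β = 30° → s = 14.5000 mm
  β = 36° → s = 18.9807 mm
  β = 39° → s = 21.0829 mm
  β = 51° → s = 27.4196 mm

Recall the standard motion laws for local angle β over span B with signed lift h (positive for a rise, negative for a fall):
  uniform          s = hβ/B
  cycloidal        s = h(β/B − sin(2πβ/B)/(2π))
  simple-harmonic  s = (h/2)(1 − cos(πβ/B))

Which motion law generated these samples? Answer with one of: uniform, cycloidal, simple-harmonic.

candidates at β/B = r: uniform s = h·r (linear in β); cycloidal s = h·(r − sin(2πr)/(2π)); simple-harmonic s = (h/2)(1 − cos(πr))
β=21°: printed 7.9171 | uniform 10.1500, cycloidal 6.4160, simple-harmonic 7.9171
β=30°: printed 14.5000 | uniform 14.5000, cycloidal 14.5000, simple-harmonic 14.5000
β=36°: printed 18.9807 | uniform 17.4000, cycloidal 20.1129, simple-harmonic 18.9807
β=39°: printed 21.0829 | uniform 18.8500, cycloidal 22.5840, simple-harmonic 21.0829
β=51°: printed 27.4196 | uniform 24.6500, cycloidal 28.3840, simple-harmonic 27.4196
only one law matches every sample → simple-harmonic

simple-harmonic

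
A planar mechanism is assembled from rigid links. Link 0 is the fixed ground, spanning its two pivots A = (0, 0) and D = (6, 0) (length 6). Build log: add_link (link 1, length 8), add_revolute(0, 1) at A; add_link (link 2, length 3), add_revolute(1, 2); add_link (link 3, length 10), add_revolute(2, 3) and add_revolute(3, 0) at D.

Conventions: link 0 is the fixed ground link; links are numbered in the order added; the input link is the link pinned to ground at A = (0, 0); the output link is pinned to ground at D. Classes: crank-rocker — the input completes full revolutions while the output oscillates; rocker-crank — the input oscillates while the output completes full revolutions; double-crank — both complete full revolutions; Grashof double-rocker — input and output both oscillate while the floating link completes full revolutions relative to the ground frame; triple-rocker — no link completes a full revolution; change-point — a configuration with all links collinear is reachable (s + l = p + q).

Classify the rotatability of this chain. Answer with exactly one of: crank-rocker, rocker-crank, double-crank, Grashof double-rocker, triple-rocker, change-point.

lengths: ground=6, input=8, coupler=3, output=10
sorted: s=3 (shortest), l=10 (longest), p+q=14
s + l = 13 vs p + q = 14
s + l < p + q (Grashof) with shortest = coupler link → Grashof double-rocker

Grashof double-rocker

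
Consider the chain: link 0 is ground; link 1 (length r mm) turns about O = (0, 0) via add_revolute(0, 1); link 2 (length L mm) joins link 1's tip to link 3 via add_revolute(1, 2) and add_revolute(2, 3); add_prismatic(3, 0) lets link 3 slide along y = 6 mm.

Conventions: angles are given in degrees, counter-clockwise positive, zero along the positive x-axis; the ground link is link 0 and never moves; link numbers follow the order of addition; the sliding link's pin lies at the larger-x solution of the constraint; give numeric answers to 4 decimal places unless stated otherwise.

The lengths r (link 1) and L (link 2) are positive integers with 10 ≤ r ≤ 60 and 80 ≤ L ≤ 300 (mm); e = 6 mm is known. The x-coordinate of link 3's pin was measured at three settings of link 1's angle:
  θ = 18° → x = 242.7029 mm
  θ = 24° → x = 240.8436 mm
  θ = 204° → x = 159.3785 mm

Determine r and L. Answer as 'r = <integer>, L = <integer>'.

constraint per measurement: (x − r cos θ)² + (r sin θ − e)² = L²
subtracting the θ₁ and θ₂ equations cancels the r² and L² terms:
r = (x₁² − x₂²) / (2[(x₁cos θ₁ + e sin θ₁) − (x₂cos θ₂ + e sin θ₂)]) = 44.0012 → r = 44
L² = (x₁ − r cos θ₁)² + (r sin θ₁ − e)² = 40401.0093 → L = 201.0000 → L = 201
check at θ₃=204°: x = 159.3785 (printed 159.3785) ✓

r = 44, L = 201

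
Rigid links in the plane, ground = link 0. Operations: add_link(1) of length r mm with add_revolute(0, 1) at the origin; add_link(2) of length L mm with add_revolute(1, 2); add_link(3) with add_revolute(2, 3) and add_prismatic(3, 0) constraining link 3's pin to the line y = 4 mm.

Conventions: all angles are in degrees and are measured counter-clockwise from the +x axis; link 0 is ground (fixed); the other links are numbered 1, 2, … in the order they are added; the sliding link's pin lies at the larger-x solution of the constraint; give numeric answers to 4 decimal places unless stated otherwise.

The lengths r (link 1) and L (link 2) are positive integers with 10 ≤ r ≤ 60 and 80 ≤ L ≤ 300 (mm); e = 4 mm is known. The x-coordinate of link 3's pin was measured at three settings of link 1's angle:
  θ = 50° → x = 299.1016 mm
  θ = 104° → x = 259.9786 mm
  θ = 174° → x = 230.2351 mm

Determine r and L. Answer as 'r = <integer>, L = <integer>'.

constraint per measurement: (x − r cos θ)² + (r sin θ − e)² = L²
subtracting the θ₁ and θ₂ equations cancels the r² and L² terms:
r = (x₁² − x₂²) / (2[(x₁cos θ₁ + e sin θ₁) − (x₂cos θ₂ + e sin θ₂)]) = 42.9999 → r = 43
L² = (x₁ − r cos θ₁)² + (r sin θ₁ − e)² = 74528.9908 → L = 273.0000 → L = 273
check at θ₃=174°: x = 230.2351 (printed 230.2351) ✓

r = 43, L = 273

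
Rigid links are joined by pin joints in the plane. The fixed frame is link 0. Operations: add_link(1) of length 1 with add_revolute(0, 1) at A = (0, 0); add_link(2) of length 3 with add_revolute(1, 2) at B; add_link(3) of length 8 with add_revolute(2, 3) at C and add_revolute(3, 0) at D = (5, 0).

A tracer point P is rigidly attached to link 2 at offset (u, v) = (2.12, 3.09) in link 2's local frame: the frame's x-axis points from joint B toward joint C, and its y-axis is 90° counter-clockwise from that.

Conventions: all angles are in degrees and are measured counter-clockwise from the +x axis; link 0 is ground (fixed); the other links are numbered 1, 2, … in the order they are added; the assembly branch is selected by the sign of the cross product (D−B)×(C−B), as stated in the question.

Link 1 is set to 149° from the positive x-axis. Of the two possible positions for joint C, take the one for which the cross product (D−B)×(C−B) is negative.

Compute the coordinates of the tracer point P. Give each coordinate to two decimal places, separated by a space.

A=(0,0), D=(5.00,0)
B = A + 1.00·(cos149°, sin149°) = (-0.8572, 0.5150)
|BD| = 5.8798
circle(B,3.00) ∩ circle(D,8.00): a=-1.7372, h=2.4459
  candidates: C₊=(-2.3734,3.1037) cross=14.381; C₋=(-2.8019,-1.7693) cross=-14.381
  branch - wants cross < 0 → take C=(-2.8019,-1.7693) (cross=-14.381)
ex = (C−B)/|BC| = (-0.6482,-0.7614); ey = (0.7614,-0.6482)
P = B + 2.12·ex + 3.09·ey = (0.1214,-3.1023)

0.12 -3.10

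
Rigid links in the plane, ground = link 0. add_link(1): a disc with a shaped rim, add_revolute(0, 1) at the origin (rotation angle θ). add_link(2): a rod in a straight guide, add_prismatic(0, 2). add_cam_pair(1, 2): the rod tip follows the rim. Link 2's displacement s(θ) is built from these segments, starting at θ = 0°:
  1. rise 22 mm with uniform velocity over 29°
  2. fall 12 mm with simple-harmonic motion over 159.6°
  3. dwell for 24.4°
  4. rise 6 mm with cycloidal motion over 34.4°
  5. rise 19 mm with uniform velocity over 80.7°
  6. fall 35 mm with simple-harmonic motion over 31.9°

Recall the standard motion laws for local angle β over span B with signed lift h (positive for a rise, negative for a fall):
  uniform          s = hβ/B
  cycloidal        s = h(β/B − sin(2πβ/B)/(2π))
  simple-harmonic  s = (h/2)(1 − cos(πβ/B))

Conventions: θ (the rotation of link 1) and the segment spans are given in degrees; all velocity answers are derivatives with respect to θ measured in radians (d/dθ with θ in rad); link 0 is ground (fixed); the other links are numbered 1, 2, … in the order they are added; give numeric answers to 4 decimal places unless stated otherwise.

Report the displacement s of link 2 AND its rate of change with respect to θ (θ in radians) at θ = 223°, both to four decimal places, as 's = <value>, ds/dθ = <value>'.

segment 1 (0° to 29°, uniform, h = 22) is passed completely: s = 0.0000 + (22) = 22.0000
segment 2 (29° to 188.6°, simple-harmonic, h = -12) is passed completely: s = 22.0000 + (-12) = 10.0000
segment 3 (188.6° to 213°, dwell): s unchanged at 10.0000
θ = 223° falls in segment 4 (213° to 247.4°, cycloidal, h = 6): β = 223 − 213 = 10°, B = 34.4°; Δs = 6·(0.2907 − sin(2π·0.2907)/(2π)) = 0.8203; s = 10.0000 + 0.8203 = 10.8203
velocity in seg [213°–247.4°] (cycloidal), θ in radians: β = 10° = 0.1745 rad, B = 34.4° = 0.6004 rad; ds/dθ = (h/B)(1 − cos(2πβ/B)) = (6/0.6004)(1 − cos(2π·0.2907)) = 12.521127 mm/rad

s = 10.8203, ds/dθ = 12.5211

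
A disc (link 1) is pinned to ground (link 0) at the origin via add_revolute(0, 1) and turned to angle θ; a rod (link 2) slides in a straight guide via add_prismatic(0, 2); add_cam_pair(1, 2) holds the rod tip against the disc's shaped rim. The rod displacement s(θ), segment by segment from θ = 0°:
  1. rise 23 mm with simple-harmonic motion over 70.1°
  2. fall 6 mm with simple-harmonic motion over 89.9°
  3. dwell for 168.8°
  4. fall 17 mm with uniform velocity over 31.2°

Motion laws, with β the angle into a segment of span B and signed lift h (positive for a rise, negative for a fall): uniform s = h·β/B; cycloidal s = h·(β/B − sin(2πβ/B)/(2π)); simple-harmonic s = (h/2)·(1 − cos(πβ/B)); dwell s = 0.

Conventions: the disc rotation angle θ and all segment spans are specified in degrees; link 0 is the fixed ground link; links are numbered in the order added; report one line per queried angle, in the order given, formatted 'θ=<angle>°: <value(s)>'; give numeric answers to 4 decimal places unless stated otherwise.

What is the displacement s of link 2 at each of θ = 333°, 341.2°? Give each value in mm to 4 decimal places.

segment 1 (0° to 70.1°, simple-harmonic, h = 23) is passed completely: s = 0.0000 + (23) = 23.0000
segment 2 (70.1° to 160°, simple-harmonic, h = -6) is passed completely: s = 23.0000 + (-6) = 17.0000
segment 3 (160° to 328.8°, dwell): s unchanged at 17.0000
θ = 333° falls in segment 4 (328.8° to 360°, uniform, h = -17): β = 333 − 328.8 = 4.2°, B = 31.2°; Δs = -17·4.2/31.2 = -2.2885; s = 17.0000 − 2.2885 = 14.7115
θ = 341.2° falls in segment 4 (328.8° to 360°, uniform, h = -17): β = 341.2 − 328.8 = 12.4°, B = 31.2°; Δs = -17·12.4/31.2 = -6.7564; s = 17.0000 − 6.7564 = 10.2436

θ=333°: 14.7115
θ=341.2°: 10.2436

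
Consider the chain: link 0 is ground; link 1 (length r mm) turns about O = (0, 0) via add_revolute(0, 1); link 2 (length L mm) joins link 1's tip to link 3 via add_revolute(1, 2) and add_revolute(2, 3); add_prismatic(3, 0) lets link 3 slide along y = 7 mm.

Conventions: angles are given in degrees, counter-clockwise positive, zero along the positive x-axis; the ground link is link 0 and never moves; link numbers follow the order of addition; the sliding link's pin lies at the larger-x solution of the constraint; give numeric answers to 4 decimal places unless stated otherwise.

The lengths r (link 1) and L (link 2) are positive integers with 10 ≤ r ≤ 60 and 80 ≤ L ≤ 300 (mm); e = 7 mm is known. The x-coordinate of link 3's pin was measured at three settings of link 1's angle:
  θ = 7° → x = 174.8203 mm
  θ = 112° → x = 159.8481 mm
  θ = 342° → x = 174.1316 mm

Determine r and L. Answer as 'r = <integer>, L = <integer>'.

constraint per measurement: (x − r cos θ)² + (r sin θ − e)² = L²
subtracting the θ₁ and θ₂ equations cancels the r² and L² terms:
r = (x₁² − x₂²) / (2[(x₁cos θ₁ + e sin θ₁) − (x₂cos θ₂ + e sin θ₂)]) = 11.0000 → r = 11
L² = (x₁ − r cos θ₁)² + (r sin θ₁ − e)² = 26895.9907 → L = 164.0000 → L = 164
check at θ₃=342°: x = 174.1316 (printed 174.1316) ✓

r = 11, L = 164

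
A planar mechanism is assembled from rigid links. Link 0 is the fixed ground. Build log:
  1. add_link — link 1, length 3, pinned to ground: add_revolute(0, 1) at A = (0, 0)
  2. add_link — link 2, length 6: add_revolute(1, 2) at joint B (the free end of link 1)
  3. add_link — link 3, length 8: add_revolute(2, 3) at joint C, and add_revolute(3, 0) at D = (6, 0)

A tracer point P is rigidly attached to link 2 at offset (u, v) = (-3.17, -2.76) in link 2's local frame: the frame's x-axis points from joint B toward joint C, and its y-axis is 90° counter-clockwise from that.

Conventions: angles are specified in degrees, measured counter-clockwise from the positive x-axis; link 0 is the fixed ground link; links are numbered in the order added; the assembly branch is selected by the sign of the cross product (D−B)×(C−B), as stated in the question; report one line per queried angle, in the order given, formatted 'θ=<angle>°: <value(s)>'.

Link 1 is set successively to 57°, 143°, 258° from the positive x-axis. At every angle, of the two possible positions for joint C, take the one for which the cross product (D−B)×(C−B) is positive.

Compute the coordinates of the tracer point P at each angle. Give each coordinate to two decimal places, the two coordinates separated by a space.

A=(0,0), D=(6.00,0)
θ=57°: B = A + 3.00·(cos57°, sin57°) = (1.6339, 2.5160)
θ=57°: |BD| = 5.0391
θ=57°: circle(B,6.00) ∩ circle(D,8.00): a=-0.2587, h=5.9944
θ=57°:   candidates: C₊=(4.4028,7.8389) cross=30.207; C₋=(-1.5832,-2.5486) cross=-30.207
θ=57°:   branch + wants cross > 0 → take C=(4.4028,7.8389) (cross=30.207)
θ=57°: ex = (C−B)/|BC| = (0.4615,0.8872); ey = (-0.8872,0.4615)
θ=57°: P = B + -3.17·ex + -2.76·ey = (2.6196,-1.5699)
θ=143°: B = A + 3.00·(cos143°, sin143°) = (-2.3959, 1.8054)
θ=143°: |BD| = 8.5878
θ=143°: circle(B,6.00) ∩ circle(D,8.00): a=2.6637, h=5.3763
θ=143°:   candidates: C₊=(1.3385,6.5016) cross=46.171; C₋=(-0.9220,-4.0107) cross=-46.171
θ=143°:   branch + wants cross > 0 → take C=(1.3385,6.5016) (cross=46.171)
θ=143°: ex = (C−B)/|BC| = (0.6224,0.7827); ey = (-0.7827,0.6224)
θ=143°: P = B + -3.17·ex + -2.76·ey = (-2.2087,-2.3935)
θ=258°: B = A + 3.00·(cos258°, sin258°) = (-0.6237, -2.9344)
θ=258°: |BD| = 7.2446
θ=258°: circle(B,6.00) ∩ circle(D,8.00): a=1.6899, h=5.7571
θ=258°:   candidates: C₊=(-1.4106,3.0137) cross=41.708; C₋=(3.2532,-7.5137) cross=-41.708
θ=258°:   branch + wants cross > 0 → take C=(-1.4106,3.0137) (cross=41.708)
θ=258°: ex = (C−B)/|BC| = (-0.1311,0.9914); ey = (-0.9914,-0.1311)
θ=258°: P = B + -3.17·ex + -2.76·ey = (2.5282,-5.7151)

θ=57°: 2.62 -1.57
θ=143°: -2.21 -2.39
θ=258°: 2.53 -5.72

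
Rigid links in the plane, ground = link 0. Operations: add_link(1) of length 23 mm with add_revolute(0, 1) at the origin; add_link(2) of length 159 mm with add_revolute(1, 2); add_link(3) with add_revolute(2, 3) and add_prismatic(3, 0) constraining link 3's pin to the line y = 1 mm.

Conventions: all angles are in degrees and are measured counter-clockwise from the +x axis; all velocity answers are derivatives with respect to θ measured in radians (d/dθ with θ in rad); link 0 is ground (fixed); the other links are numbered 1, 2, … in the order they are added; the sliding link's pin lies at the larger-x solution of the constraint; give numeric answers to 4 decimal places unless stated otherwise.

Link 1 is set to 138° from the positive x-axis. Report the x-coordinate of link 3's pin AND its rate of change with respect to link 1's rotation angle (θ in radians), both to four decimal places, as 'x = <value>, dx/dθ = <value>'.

geometry: r = 23 mm, L = 159 mm, e = 1 mm
crank pin P = (r cos θ, r sin θ) = (-17.092331, 15.390004)
h = r sin θ − e = 15.390004 − 1 = 14.390004
x = r cos θ + √(L² − h²) = -17.092331 + 158.347491 = 141.255160
dx/dθ = −r sin θ − h·r cos θ/√(L² − h²) (θ in radians; h = 14.390004) = -13.836719

x = 141.2552, dx/dθ = -13.8367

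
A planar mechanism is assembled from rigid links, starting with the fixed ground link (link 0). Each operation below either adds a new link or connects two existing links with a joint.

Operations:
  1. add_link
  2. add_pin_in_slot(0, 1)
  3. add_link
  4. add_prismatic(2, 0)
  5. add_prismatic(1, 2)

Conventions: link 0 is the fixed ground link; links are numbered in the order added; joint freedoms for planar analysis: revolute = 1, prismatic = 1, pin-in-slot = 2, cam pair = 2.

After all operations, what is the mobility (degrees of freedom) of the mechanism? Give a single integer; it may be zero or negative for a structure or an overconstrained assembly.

ground; <1,0,0>
#1 <2,0,0>
PS:0↔1 J2 <2,0,1>
#2 <3,0,1>
P:2↔0 J1 <3,1,1>
P:1↔2 J1 <3,2,1>
3×2 − 2×2 − 1×1 = 1

M = 1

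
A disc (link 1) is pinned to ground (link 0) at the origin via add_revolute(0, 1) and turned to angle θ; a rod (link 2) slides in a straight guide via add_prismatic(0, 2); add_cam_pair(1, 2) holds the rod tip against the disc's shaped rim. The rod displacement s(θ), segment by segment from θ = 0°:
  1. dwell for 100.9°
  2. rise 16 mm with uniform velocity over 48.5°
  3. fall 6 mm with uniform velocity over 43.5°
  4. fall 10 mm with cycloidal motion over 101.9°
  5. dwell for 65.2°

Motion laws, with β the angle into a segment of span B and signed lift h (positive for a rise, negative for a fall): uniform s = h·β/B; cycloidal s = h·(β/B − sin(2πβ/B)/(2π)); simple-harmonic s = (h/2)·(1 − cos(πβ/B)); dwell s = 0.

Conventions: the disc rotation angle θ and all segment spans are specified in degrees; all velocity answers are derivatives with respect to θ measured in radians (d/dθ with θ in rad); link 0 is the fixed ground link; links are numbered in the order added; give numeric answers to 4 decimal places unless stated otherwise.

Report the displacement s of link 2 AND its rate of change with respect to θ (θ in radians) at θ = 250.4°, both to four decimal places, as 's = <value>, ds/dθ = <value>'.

segment 1 (0° to 100.9°, dwell): s unchanged at 0.0000
segment 2 (100.9° to 149.4°, uniform, h = 16) is passed completely: s = 0.0000 + (16) = 16.0000
segment 3 (149.4° to 192.9°, uniform, h = -6) is passed completely: s = 16.0000 + (-6) = 10.0000
θ = 250.4° falls in segment 4 (192.9° to 294.8°, cycloidal, h = -10): β = 250.4 − 192.9 = 57.5°, B = 101.9°; Δs = -10·(0.5643 − sin(2π·0.5643)/(2π)) = -6.2682; s = 10.0000 − 6.2682 = 3.7318
velocity in seg [192.9°–294.8°] (cycloidal), θ in radians: β = 57.5° = 1.0036 rad, B = 101.9° = 1.7785 rad; ds/dθ = (h/B)(1 − cos(2πβ/B)) = ((-10)/1.7785)(1 − cos(2π·0.5643)) = -10.793114 mm/rad

s = 3.7318, ds/dθ = -10.7931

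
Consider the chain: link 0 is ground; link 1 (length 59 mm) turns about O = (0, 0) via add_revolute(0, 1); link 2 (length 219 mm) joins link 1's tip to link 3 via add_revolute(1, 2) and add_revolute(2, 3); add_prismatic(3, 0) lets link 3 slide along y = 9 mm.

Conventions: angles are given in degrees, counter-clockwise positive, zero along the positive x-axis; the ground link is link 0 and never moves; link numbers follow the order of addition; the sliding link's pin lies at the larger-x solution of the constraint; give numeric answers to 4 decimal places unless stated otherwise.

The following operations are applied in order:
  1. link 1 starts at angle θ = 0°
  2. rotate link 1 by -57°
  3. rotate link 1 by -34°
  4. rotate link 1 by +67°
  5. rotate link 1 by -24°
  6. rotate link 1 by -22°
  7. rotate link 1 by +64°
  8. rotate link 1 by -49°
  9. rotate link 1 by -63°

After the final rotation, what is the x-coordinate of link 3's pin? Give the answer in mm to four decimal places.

geometry: r = 59 mm, L = 219 mm, e = 9 mm; θ starts at 0°
rotate link 1 by -57°: θ ← 0° -57° = -57°
rotate link 1 by -34°: θ ← -57° -34° = -91°
rotate link 1 by +67°: θ ← -91° +67° = -24°
rotate link 1 by -24°: θ ← -24° -24° = -48°
rotate link 1 by -22°: θ ← -48° -22° = -70°
rotate link 1 by +64°: θ ← -70° +64° = -6°
rotate link 1 by -49°: θ ← -6° -49° = -55°
rotate link 1 by -63°: θ ← -55° -63° = -118°
crank pin P = (r cos θ, r sin θ) = (-27.698822, -52.093908)
h = r sin θ − e = -52.093908 − 9 = -61.093908
x = r cos θ + √(L² − h²) = -27.698822 + 210.305812 = 182.606989

182.6070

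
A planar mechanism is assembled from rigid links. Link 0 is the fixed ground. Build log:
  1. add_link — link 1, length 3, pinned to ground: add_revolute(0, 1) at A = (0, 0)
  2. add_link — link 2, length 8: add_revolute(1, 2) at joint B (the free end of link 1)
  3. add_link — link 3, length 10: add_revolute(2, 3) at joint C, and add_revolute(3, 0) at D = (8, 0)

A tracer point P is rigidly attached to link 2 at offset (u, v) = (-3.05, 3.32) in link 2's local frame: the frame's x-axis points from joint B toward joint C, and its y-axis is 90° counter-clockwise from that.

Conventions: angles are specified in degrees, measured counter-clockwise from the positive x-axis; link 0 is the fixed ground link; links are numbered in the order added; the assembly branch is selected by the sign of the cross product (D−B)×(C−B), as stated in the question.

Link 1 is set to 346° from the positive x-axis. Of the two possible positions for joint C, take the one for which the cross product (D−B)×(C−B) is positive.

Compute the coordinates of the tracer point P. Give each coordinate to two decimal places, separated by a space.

A=(0,0), D=(8.00,0)
B = A + 3.00·(cos346°, sin346°) = (2.9109, -0.7258)
|BD| = 5.1406
circle(B,8.00) ∩ circle(D,10.00): a=-0.9312, h=7.9456
  candidates: C₊=(0.8672,7.0088) cross=40.845; C₋=(3.1108,-8.7233) cross=-40.845
  branch + wants cross > 0 → take C=(0.8672,7.0088) (cross=40.845)
ex = (C−B)/|BC| = (-0.2555,0.9668); ey = (-0.9668,-0.2555)
P = B + -3.05·ex + 3.32·ey = (0.4802,-4.5227)

0.48 -4.52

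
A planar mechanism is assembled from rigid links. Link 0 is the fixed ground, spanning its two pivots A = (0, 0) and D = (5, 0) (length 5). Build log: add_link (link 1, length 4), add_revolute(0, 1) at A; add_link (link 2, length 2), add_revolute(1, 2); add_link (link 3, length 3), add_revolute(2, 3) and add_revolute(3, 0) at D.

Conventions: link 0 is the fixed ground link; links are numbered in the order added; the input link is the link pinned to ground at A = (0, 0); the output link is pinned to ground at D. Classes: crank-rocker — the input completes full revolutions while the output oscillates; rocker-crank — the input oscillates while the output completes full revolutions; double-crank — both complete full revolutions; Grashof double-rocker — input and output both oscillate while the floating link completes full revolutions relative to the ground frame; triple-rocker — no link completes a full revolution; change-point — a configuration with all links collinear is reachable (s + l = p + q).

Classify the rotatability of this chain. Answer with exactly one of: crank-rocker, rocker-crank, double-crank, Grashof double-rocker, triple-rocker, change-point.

lengths: ground=5, input=4, coupler=2, output=3
sorted: s=2 (shortest), l=5 (longest), p+q=7
s + l = 7 vs p + q = 7
s + l = p + q → change-point (collinear configuration reachable)

change-point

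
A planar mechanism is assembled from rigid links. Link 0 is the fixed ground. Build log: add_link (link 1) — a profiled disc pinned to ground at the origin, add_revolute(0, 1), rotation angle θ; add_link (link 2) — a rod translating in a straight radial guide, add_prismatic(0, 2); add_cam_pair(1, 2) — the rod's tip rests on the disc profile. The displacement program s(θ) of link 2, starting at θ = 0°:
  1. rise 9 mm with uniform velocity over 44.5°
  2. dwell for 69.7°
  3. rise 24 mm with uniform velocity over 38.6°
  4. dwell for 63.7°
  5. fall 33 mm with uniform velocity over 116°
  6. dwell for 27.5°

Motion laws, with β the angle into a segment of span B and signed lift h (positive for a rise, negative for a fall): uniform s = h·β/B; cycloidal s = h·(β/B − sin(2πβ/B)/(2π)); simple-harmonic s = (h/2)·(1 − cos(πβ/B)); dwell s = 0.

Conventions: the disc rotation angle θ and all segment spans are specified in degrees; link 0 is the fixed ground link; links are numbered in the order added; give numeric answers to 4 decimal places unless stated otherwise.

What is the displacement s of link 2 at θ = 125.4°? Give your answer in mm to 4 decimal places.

seg 1 [0°–44.5°] uniform, h=9: full span → s += 9 → s = 9.0000
seg 2 [44.5°–114.2°] dwell: s stays 9.0000
seg 3 [114.2°–152.8°] uniform, h=24: θ=125.4° here. β=11.2, B=38.6. 24·11.2/38.6 = 6.9637 → s = 15.9637

15.9637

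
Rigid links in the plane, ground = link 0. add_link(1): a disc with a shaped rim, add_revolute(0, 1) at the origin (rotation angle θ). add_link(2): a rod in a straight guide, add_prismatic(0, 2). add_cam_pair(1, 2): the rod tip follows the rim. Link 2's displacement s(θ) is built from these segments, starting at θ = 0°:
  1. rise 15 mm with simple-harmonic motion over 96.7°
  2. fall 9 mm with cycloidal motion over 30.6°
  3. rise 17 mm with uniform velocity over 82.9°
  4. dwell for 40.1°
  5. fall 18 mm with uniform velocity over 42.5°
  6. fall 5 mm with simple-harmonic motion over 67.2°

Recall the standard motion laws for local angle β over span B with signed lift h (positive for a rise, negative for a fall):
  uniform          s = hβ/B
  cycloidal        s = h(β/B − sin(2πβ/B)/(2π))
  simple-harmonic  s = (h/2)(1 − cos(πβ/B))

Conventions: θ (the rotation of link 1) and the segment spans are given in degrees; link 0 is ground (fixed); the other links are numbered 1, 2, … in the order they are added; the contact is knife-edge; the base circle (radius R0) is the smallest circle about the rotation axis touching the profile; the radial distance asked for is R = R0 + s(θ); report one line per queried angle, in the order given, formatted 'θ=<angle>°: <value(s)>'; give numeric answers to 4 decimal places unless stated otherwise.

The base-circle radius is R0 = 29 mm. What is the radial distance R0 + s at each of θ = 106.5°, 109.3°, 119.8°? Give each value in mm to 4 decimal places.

segment 1 (0° to 96.7°, simple-harmonic, h = 15) is passed completely: s = 0.0000 + (15) = 15.0000
θ = 106.5° falls in segment 2 (96.7° to 127.3°, cycloidal, h = -9): β = 106.5 − 96.7 = 9.8°, B = 30.6°; Δs = -9·(0.3203 − sin(2π·0.3203)/(2π)) = -1.5873; s = 15.0000 − 1.5873 = 13.4127
θ = 109.3° falls in segment 2 (96.7° to 127.3°, cycloidal, h = -9): β = 109.3 − 96.7 = 12.6°, B = 30.6°; Δs = -9·(0.4118 − sin(2π·0.4118)/(2π)) = -2.9518; s = 15.0000 − 2.9518 = 12.0482
θ = 119.8° falls in segment 2 (96.7° to 127.3°, cycloidal, h = -9): β = 119.8 − 96.7 = 23.1°, B = 30.6°; Δs = -9·(0.7549 − sin(2π·0.7549)/(2π)) = -8.2258; s = 15.0000 − 8.2258 = 6.7742
θ=106.5°: R = R0 + s = 29 + 13.4127 = 42.4127
θ=109.3°: R = R0 + s = 29 + 12.0482 = 41.0482
θ=119.8°: R = R0 + s = 29 + 6.7742 = 35.7742

θ=106.5°: 42.4127
θ=109.3°: 41.0482
θ=119.8°: 35.7742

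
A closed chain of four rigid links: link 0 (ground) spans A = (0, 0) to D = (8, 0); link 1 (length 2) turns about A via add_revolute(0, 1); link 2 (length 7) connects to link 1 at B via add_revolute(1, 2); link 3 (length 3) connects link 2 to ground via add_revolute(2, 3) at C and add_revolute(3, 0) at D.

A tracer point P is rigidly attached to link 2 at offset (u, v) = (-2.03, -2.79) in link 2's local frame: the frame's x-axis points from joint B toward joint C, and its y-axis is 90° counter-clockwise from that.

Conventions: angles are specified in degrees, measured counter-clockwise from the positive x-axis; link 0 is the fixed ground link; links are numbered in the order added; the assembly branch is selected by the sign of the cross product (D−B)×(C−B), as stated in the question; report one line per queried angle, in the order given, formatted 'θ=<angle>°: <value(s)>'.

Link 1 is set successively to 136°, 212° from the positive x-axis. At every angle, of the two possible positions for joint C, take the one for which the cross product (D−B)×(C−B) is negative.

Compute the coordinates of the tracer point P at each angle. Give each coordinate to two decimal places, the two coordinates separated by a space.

A=(0,0), D=(8.00,0)
θ=136°: B = A + 2.00·(cos136°, sin136°) = (-1.4387, 1.3893)
θ=136°: |BD| = 9.5404
θ=136°: circle(B,7.00) ∩ circle(D,3.00): a=6.8665, h=1.3604
θ=136°:   candidates: C₊=(5.5528,1.7352) cross=12.978; C₋=(5.1566,-0.9565) cross=-12.978
θ=136°:   branch - wants cross < 0 → take C=(5.1566,-0.9565) (cross=-12.978)
θ=136°: ex = (C−B)/|BC| = (0.9422,-0.3351); ey = (0.3351,0.9422)
θ=136°: P = B + -2.03·ex + -2.79·ey = (-4.2863,-0.5591)
θ=212°: B = A + 2.00·(cos212°, sin212°) = (-1.6961, -1.0598)
θ=212°: |BD| = 9.7538
θ=212°: circle(B,7.00) ∩ circle(D,3.00): a=6.9274, h=1.0056
θ=212°:   candidates: C₊=(5.0810,0.6925) cross=9.808; C₋=(5.2995,-1.3067) cross=-9.808
θ=212°:   branch - wants cross < 0 → take C=(5.2995,-1.3067) (cross=-9.808)
θ=212°: ex = (C−B)/|BC| = (0.9994,-0.0353); ey = (0.0353,0.9994)
θ=212°: P = B + -2.03·ex + -2.79·ey = (-3.8232,-3.7765)

θ=136°: -4.29 -0.56
θ=212°: -3.82 -3.78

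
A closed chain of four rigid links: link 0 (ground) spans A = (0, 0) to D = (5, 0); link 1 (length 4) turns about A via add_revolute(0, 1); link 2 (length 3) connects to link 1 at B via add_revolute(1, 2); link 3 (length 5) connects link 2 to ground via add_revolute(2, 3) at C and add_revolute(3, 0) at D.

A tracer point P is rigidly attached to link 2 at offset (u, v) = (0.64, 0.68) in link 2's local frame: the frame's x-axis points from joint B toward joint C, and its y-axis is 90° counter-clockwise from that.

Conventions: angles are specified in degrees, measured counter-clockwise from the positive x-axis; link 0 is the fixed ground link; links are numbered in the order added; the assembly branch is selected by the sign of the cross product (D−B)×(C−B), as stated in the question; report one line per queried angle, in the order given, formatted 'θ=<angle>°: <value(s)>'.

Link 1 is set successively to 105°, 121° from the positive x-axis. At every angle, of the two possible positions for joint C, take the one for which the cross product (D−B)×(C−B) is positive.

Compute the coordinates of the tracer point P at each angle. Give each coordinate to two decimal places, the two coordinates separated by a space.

A=(0,0), D=(5.00,0)
θ=105°: B = A + 4.00·(cos105°, sin105°) = (-1.0353, 3.8637)
θ=105°: |BD| = 7.1661
θ=105°: circle(B,3.00) ∩ circle(D,5.00): a=2.4667, h=1.7075
θ=105°:   candidates: C₊=(1.9628,3.9718) cross=12.236; C₋=(0.1215,1.0957) cross=-12.236
θ=105°:   branch + wants cross > 0 → take C=(1.9628,3.9718) (cross=12.236)
θ=105°: ex = (C−B)/|BC| = (0.9994,0.0360); ey = (-0.0360,0.9994)
θ=105°: P = B + 0.64·ex + 0.68·ey = (-0.4202,4.5663)
θ=121°: B = A + 4.00·(cos121°, sin121°) = (-2.0602, 3.4287)
θ=121°: |BD| = 7.8487
θ=121°: circle(B,3.00) ∩ circle(D,5.00): a=2.9051, h=0.7488
θ=121°:   candidates: C₊=(0.8801,2.8332) cross=5.877; C₋=(0.2259,1.4860) cross=-5.877
θ=121°:   branch + wants cross > 0 → take C=(0.8801,2.8332) (cross=5.877)
θ=121°: ex = (C−B)/|BC| = (0.9801,-0.1985); ey = (0.1985,0.9801)
θ=121°: P = B + 0.64·ex + 0.68·ey = (-1.2979,3.9681)

θ=105°: -0.42 4.57
θ=121°: -1.30 3.97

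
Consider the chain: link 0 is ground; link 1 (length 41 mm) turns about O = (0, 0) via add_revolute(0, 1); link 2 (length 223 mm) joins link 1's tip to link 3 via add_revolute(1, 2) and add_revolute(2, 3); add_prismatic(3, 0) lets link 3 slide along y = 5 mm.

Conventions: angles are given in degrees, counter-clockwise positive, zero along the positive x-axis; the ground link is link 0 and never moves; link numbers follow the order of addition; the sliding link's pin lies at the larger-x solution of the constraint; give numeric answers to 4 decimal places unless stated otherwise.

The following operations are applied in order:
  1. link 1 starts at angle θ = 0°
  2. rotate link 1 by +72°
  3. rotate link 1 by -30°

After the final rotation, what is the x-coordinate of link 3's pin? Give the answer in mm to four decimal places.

geometry: r = 41 mm, L = 223 mm, e = 5 mm; θ starts at 0°
rotate link 1 by +72°: θ ← 0° +72° = 72°
rotate link 1 by -30°: θ ← 72° -30° = 42°
crank pin P = (r cos θ, r sin θ) = (30.468938, 27.434355)
h = r sin θ − e = 27.434355 − 5 = 22.434355
x = r cos θ + √(L² − h²) = 30.468938 + 221.868654 = 252.337592

252.3376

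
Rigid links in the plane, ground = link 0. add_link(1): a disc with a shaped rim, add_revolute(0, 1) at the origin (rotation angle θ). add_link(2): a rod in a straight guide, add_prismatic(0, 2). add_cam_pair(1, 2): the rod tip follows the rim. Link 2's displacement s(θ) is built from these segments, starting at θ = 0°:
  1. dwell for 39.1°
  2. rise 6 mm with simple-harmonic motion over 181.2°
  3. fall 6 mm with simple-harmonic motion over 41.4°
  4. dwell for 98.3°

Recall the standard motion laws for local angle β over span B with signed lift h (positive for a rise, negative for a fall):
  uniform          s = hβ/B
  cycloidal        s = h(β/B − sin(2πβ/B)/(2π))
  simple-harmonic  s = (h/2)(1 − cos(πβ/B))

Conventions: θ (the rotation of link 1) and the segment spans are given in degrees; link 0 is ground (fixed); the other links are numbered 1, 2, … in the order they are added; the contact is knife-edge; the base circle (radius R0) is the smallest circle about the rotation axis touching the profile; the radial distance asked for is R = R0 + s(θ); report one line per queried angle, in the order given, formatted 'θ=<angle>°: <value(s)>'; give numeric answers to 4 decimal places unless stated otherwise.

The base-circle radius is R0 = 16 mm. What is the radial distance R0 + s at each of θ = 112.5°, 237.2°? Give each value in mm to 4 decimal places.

segment 1 (0° to 39.1°, dwell): s unchanged at 0.0000
θ = 112.5° falls in segment 2 (39.1° to 220.3°, simple-harmonic, h = 6): β = 112.5 − 39.1 = 73.4°, B = 181.2°; Δs = 6/2·(1 − cos(π·0.4051)) = 2.1186; s = 0.0000 + 2.1186 = 2.1186
segment 2 (39.1° to 220.3°, simple-harmonic, h = 6) is passed completely: s = 0.0000 + (6) = 6.0000
θ = 237.2° falls in segment 3 (220.3° to 261.7°, simple-harmonic, h = -6): β = 237.2 − 220.3 = 16.9°, B = 41.4°; Δs = -6/2·(1 − cos(π·0.4082)) = -2.1469; s = 6.0000 − 2.1469 = 3.8531
θ=112.5°: R = R0 + s = 16 + 2.1186 = 18.1186
θ=237.2°: R = R0 + s = 16 + 3.8531 = 19.8531

θ=112.5°: 18.1186
θ=237.2°: 19.8531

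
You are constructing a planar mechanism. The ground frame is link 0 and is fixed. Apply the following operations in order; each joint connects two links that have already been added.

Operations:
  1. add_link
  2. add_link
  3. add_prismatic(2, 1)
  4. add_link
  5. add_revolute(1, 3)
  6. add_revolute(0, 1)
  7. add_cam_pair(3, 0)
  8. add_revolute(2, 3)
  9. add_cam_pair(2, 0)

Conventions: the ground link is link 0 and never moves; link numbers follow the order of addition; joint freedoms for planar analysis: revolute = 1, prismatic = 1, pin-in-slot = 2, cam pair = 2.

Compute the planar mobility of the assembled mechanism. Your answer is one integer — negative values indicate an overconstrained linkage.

(L,J1,J2)=(1,0,0); link0 fixed
link1: (2,0,0)
link2: (3,0,0)
P 2-1 [J1]: (3,1,0)
link3: (4,1,0)
R 1-3 [J1]: (4,2,0)
R 0-1 [J1]: (4,3,0)
C 3-0 [J2]: (4,3,1)
R 2-3 [J1]: (4,4,1)
C 2-0 [J2]: (4,4,2)
Grübler: 3·3 − 2·4 − 2 = -1

M = -1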